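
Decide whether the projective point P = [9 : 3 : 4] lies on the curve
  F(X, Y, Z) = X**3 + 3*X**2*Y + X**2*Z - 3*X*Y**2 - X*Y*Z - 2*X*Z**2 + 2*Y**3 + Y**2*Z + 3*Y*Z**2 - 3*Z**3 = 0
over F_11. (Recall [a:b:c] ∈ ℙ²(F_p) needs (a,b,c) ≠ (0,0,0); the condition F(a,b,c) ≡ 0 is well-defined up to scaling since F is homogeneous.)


F(9,3,4) ≡ 8 (mod 11); P is NOT on the curve.

Evaluate F(9, 3, 4) term-by-term (mod 11).
  X**3 ↦ 1·729·1·1 = 729
  3*X**2*Y ↦ 3·81·3·1 = 729
  X**2*Z ↦ 1·81·1·4 = 324
  -3*X*Y**2 ↦ -3·9·9·1 = -243
  -X*Y*Z ↦ -1·9·3·4 = -108
  -2*X*Z**2 ↦ -2·9·1·16 = -288
  2*Y**3 ↦ 2·1·27·1 = 54
  Y**2*Z ↦ 1·1·9·4 = 36
  3*Y*Z**2 ↦ 3·1·3·16 = 144
  -3*Z**3 ↦ -3·1·1·64 = -192
Sum: F(9, 3, 4) = (729) + (729) + (324) + (-243) + (-108) + (-288) + (54) + (36) + (144) + (-192) = 1185.
Reducing mod 11: 1185 ≡ 8 (mod 11).
Since F(a, b, c) ≡ 8 ≠ 0 (mod 11), P does NOT lie on the curve.


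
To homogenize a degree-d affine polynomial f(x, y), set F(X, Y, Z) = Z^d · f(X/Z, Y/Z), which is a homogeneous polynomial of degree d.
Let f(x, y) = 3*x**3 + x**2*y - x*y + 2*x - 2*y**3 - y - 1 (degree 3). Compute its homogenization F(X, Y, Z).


F(X, Y, Z) = 3*X**3 + X**2*Y - X*Y*Z + 2*X*Z**2 - 2*Y**3 - Y*Z**2 - Z**3

deg(f) = 3.
Substitute x = X/Z, y = Y/Z into f, then multiply by Z^3.
  monomial 3·x^3·y^0 ↦ 3·X^3·Y^0·Z^0.
  monomial 1·x^2·y^1 ↦ 1·X^2·Y^1·Z^0.
  monomial -1·x^1·y^1 ↦ -1·X^1·Y^1·Z^1.
  monomial 2·x^1·y^0 ↦ 2·X^1·Y^0·Z^2.
  monomial -2·x^0·y^3 ↦ -2·X^0·Y^3·Z^0.
  monomial -1·x^0·y^1 ↦ -1·X^0·Y^1·Z^2.
  monomial -1·x^0·y^0 ↦ -1·X^0·Y^0·Z^3.
Collecting: F(X, Y, Z) = 3*X**3 + X**2*Y - X*Y*Z + 2*X*Z**2 - 2*Y**3 - Y*Z**2 - Z**3.


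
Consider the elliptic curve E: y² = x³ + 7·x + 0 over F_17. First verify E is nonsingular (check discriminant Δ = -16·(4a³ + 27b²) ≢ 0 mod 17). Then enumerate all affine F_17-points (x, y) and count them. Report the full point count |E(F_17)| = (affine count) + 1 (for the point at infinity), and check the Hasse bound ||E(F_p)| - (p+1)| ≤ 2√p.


Affine points = {(0, 0), (1, 5), (1, 12), (7, 1), (7, 16), (10, 4), (10, 13), (16, 3), (16, 14)}; affine count = 9; |E(F_17)| = 10.

Discriminant check: Δ ∝ 4a³ + 27b² = 4·7³ + 27·0² = 4·343 + 27·0 ≡ 12 (mod 17). Nonzero ⇒ E is nonsingular.
For each x ∈ F_17, compute rhs = x³ + 7·x + 0 mod 17, then count y ∈ F_17 with y² ≡ rhs.
  x = 0: rhs = 0, matching y values: 0 (1 points).
  x = 1: rhs = 8, matching y values: 5, 12 (2 points).
  x = 2: rhs = 5, matching y values: none (0 points).
  x = 3: rhs = 14, matching y values: none (0 points).
  x = 4: rhs = 7, matching y values: none (0 points).
  x = 5: rhs = 7, matching y values: none (0 points).
  x = 6: rhs = 3, matching y values: none (0 points).
  x = 7: rhs = 1, matching y values: 1, 16 (2 points).
  x = 8: rhs = 7, matching y values: none (0 points).
  x = 9: rhs = 10, matching y values: none (0 points).
  x = 10: rhs = 16, matching y values: 4, 13 (2 points).
  x = 11: rhs = 14, matching y values: none (0 points).
  x = 12: rhs = 10, matching y values: none (0 points).
  x = 13: rhs = 10, matching y values: none (0 points).
  x = 14: rhs = 3, matching y values: none (0 points).
  x = 15: rhs = 12, matching y values: none (0 points).
  x = 16: rhs = 9, matching y values: 3, 14 (2 points).
Total affine count: 9.
Full point count |E(F_17)| = 9 + 1 = 10.
Hasse bound: |10 − (17+1)| = |-8| = 8 ≤ 2√17 ≈ 8.2462 ✓.


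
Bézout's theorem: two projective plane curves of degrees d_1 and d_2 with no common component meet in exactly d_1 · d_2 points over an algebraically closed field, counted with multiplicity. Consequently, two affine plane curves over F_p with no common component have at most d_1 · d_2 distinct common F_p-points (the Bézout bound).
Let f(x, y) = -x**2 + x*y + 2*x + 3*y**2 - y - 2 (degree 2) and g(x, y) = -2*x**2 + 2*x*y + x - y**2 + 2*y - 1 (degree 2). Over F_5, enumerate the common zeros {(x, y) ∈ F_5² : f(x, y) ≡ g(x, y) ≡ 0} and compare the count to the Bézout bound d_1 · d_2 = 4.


Common zeros: {(0, 1), (4, 4)}; count = 2; Bézout bound = 4.

deg(f) = 2, deg(g) = 2, so Bézout bound = 4.
Scan x ∈ F_5. For each x, list the y ∈ F_5 with f(x, y) ≡ 0 and those with g(x, y) ≡ 0 (mod 5); the common zeros in that column are the intersection.
  x = 0: f ≡ 0 at y ∈ {1}; g ≡ 0 at y ∈ {1}; common: {1}.
  x = 1: f ≡ 0 at y ∈ ∅; g ≡ 0 at y ∈ ∅; common: ∅.
  x = 2: f ≡ 0 at y ∈ {4}; g ≡ 0 at y ∈ ∅; common: ∅.
  x = 3: f ≡ 0 at y ∈ {0, 1}; g ≡ 0 at y ∈ {4}; common: ∅.
  x = 4: f ≡ 0 at y ∈ {0, 4}; g ≡ 0 at y ∈ {1, 4}; common: {4}.
Collecting: common zeros = {(0, 1), (4, 4)}, so the count is 2.
Comparison with the Bézout bound: 2 ≤ 4 = deg(f)·deg(g), as expected for curves with no common component (the affine F_5-count falls short of the bound because intersections may lie at infinity, over extension fields, or carry multiplicity).


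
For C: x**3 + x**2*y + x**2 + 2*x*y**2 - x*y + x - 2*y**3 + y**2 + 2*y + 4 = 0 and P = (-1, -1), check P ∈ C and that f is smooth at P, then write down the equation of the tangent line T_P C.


Tangent line at P: 7*x + 7 = 0.

Step 1: f(-1, -1) = 0, so P lies on C.
Step 2: partial derivatives
  f_x(x, y) = 3*x**2 + 2*x*y + 2*x + 2*y**2 - y + 1, f_y(x, y) = x**2 + 4*x*y - x - 6*y**2 + 2*y + 2.
  f_x(P) = 7, f_y(P) = 0 (gradient nonzero, so P is smooth).
Step 3: tangent line at P: 7·(x − -1) + 0·(y − -1) = 0.
Expanding: 7*x + 7 = 0.


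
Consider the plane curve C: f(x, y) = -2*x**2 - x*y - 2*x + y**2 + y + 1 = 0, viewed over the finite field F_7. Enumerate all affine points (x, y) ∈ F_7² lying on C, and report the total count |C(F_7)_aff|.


Affine F_7-points: {(0, 2), (0, 4), (4, 4), (4, 6), (5, 2), (6, 6)}; count = 6.

For each of the 49 pairs (x, y) ∈ F_7², evaluate f(x, y) mod 7. Record the zeros.
  x = 0: [0↦1, 1↦3, 2↦0, 3↦6, 4↦0, 5↦3, 6↦1]  zeros at y ∈ {2, 4}
  x = 1: [0↦4, 1↦5, 2↦1, 3↦6, 4↦6, 5↦1, 6↦5]  zeros at y ∈ ∅
  x = 2: [0↦3, 1↦3, 2↦5, 3↦2, 4↦1, 5↦2, 6↦5]  zeros at y ∈ ∅
  x = 3: [0↦5, 1↦4, 2↦5, 3↦1, 4↦6, 5↦6, 6↦1]  zeros at y ∈ ∅
  x = 4: [0↦3, 1↦1, 2↦1, 3↦3, 4↦0, 5↦6, 6↦0]  zeros at y ∈ {4, 6}
  x = 5: [0↦4, 1↦1, 2↦0, 3↦1, 4↦4, 5↦2, 6↦2]  zeros at y ∈ {2}
  x = 6: [0↦1, 1↦4, 2↦2, 3↦2, 4↦4, 5↦1, 6↦0]  zeros at y ∈ {6}
Collecting zeros: affine points = {(0, 2), (0, 4), (4, 4), (4, 6), (5, 2), (6, 6)}.
Total count |C(F_7)_aff| = 6.


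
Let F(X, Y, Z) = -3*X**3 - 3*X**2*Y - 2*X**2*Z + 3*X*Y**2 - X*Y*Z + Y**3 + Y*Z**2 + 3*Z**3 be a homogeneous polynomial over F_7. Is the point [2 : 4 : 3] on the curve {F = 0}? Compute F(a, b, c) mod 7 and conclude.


F(2,4,3) ≡ 3 (mod 7); P is NOT on the curve.

Evaluate F(2, 4, 3) term-by-term (mod 7).
  -3*X**3 ↦ -3·8·1·1 = -24
  -3*X**2*Y ↦ -3·4·4·1 = -48
  -2*X**2*Z ↦ -2·4·1·3 = -24
  3*X*Y**2 ↦ 3·2·16·1 = 96
  -X*Y*Z ↦ -1·2·4·3 = -24
  Y**3 ↦ 1·1·64·1 = 64
  Y*Z**2 ↦ 1·1·4·9 = 36
  3*Z**3 ↦ 3·1·1·27 = 81
Sum: F(2, 4, 3) = (-24) + (-48) + (-24) + (96) + (-24) + (64) + (36) + (81) = 157.
Reducing mod 7: 157 ≡ 3 (mod 7).
Since F(a, b, c) ≡ 3 ≠ 0 (mod 7), P does NOT lie on the curve.


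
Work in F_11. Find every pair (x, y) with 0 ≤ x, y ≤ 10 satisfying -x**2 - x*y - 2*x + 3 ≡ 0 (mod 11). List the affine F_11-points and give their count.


Affine F_11-points: {(1, 0), (2, 3), (3, 7), (4, 3), (5, 9), (6, 9), (7, 4), (8, 0), (9, 4), (10, 7)}; count = 10.

For each of the 121 pairs (x, y) ∈ F_11², evaluate f(x, y) mod 11. Record the zeros.
  x = 0: [0↦3, 1↦3, 2↦3, 3↦3, 4↦3, 5↦3, 6↦3, 7↦3, 8↦3, 9↦3, 10↦3]  zeros at y ∈ ∅
  x = 1: [0↦0, 1↦10, 2↦9, 3↦8, 4↦7, 5↦6, 6↦5, 7↦4, 8↦3, 9↦2, 10↦1]  zeros at y ∈ {0}
  x = 2: [0↦6, 1↦4, 2↦2, 3↦0, 4↦9, 5↦7, 6↦5, 7↦3, 8↦1, 9↦10, 10↦8]  zeros at y ∈ {3}
  x = 3: [0↦10, 1↦7, 2↦4, 3↦1, 4↦9, 5↦6, 6↦3, 7↦0, 8↦8, 9↦5, 10↦2]  zeros at y ∈ {7}
  x = 4: [0↦1, 1↦8, 2↦4, 3↦0, 4↦7, 5↦3, 6↦10, 7↦6, 8↦2, 9↦9, 10↦5]  zeros at y ∈ {3}
  x = 5: [0↦1, 1↦7, 2↦2, 3↦8, 4↦3, 5↦9, 6↦4, 7↦10, 8↦5, 9↦0, 10↦6]  zeros at y ∈ {9}
  x = 6: [0↦10, 1↦4, 2↦9, 3↦3, 4↦8, 5↦2, 6↦7, 7↦1, 8↦6, 9↦0, 10↦5]  zeros at y ∈ {9}
  x = 7: [0↦6, 1↦10, 2↦3, 3↦7, 4↦0, 5↦4, 6↦8, 7↦1, 8↦5, 9↦9, 10↦2]  zeros at y ∈ {4}
  x = 8: [0↦0, 1↦3, 2↦6, 3↦9, 4↦1, 5↦4, 6↦7, 7↦10, 8↦2, 9↦5, 10↦8]  zeros at y ∈ {0}
  x = 9: [0↦3, 1↦5, 2↦7, 3↦9, 4↦0, 5↦2, 6↦4, 7↦6, 8↦8, 9↦10, 10↦1]  zeros at y ∈ {4}
  x = 10: [0↦4, 1↦5, 2↦6, 3↦7, 4↦8, 5↦9, 6↦10, 7↦0, 8↦1, 9↦2, 10↦3]  zeros at y ∈ {7}
Collecting zeros: affine points = {(1, 0), (2, 3), (3, 7), (4, 3), (5, 9), (6, 9), (7, 4), (8, 0), (9, 4), (10, 7)}.
Total count |C(F_11)_aff| = 10.


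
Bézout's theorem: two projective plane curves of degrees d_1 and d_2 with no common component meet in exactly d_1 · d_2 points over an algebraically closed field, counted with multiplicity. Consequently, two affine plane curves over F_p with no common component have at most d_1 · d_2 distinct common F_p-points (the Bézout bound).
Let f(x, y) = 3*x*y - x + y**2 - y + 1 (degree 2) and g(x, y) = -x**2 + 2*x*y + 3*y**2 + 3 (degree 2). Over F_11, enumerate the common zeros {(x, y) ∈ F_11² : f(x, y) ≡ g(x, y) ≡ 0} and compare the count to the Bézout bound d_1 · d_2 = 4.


Common zeros: {(4, 6)}; count = 1; Bézout bound = 4.

deg(f) = 2, deg(g) = 2, so Bézout bound = 4.
Scan x ∈ F_11. For each x, list the y ∈ F_11 with f(x, y) ≡ 0 and those with g(x, y) ≡ 0 (mod 11); the common zeros in that column are the intersection.
  x = 0: f ≡ 0 at y ∈ ∅; g ≡ 0 at y ∈ ∅; common: ∅.
  x = 1: f ≡ 0 at y ∈ {0, 9}; g ≡ 0 at y ∈ ∅; common: ∅.
  x = 2: f ≡ 0 at y ∈ ∅; g ≡ 0 at y ∈ ∅; common: ∅.
  x = 3: f ≡ 0 at y ∈ ∅; g ≡ 0 at y ∈ {4, 5}; common: ∅.
  x = 4: f ≡ 0 at y ∈ {5, 6}; g ≡ 0 at y ∈ {6}; common: {6}.
  x = 5: f ≡ 0 at y ∈ {1, 7}; g ≡ 0 at y ∈ {0, 4}; common: ∅.
  x = 6: f ≡ 0 at y ∈ {2, 3}; g ≡ 0 at y ∈ {0, 7}; common: ∅.
  x = 7: f ≡ 0 at y ∈ ∅; g ≡ 0 at y ∈ {5}; common: ∅.
  x = 8: f ≡ 0 at y ∈ ∅; g ≡ 0 at y ∈ {6, 7}; common: ∅.
  x = 9: f ≡ 0 at y ∈ {8, 10}; g ≡ 0 at y ∈ ∅; common: ∅.
  x = 10: f ≡ 0 at y ∈ ∅; g ≡ 0 at y ∈ ∅; common: ∅.
Collecting: common zeros = {(4, 6)}, so the count is 1.
Comparison with the Bézout bound: 1 ≤ 4 = deg(f)·deg(g), as expected for curves with no common component (the affine F_11-count falls short of the bound because intersections may lie at infinity, over extension fields, or carry multiplicity).


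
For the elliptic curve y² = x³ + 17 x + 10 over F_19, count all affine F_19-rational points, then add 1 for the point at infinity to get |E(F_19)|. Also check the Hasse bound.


Affine points = {(1, 3), (1, 16), (4, 3), (4, 16), (5, 7), (5, 12), (6, 9), (6, 10), (7, 4), (7, 15), (12, 2), (12, 17), (14, 3), (14, 16), (15, 7), (15, 12), (17, 5), (17, 14), (18, 7), (18, 12)}; affine count = 20; |E(F_19)| = 21.

Discriminant check: Δ ∝ 4a³ + 27b² = 4·17³ + 27·10² = 4·4913 + 27·100 ≡ 8 (mod 19). Nonzero ⇒ E is nonsingular.
For each x ∈ F_19, compute rhs = x³ + 17·x + 10 mod 19, then count y ∈ F_19 with y² ≡ rhs.
  x = 0: rhs = 10, matching y values: none (0 points).
  x = 1: rhs = 9, matching y values: 3, 16 (2 points).
  x = 2: rhs = 14, matching y values: none (0 points).
  x = 3: rhs = 12, matching y values: none (0 points).
  x = 4: rhs = 9, matching y values: 3, 16 (2 points).
  x = 5: rhs = 11, matching y values: 7, 12 (2 points).
  x = 6: rhs = 5, matching y values: 9, 10 (2 points).
  x = 7: rhs = 16, matching y values: 4, 15 (2 points).
  x = 8: rhs = 12, matching y values: none (0 points).
  x = 9: rhs = 18, matching y values: none (0 points).
  x = 10: rhs = 2, matching y values: none (0 points).
  x = 11: rhs = 8, matching y values: none (0 points).
  x = 12: rhs = 4, matching y values: 2, 17 (2 points).
  x = 13: rhs = 15, matching y values: none (0 points).
  x = 14: rhs = 9, matching y values: 3, 16 (2 points).
  x = 15: rhs = 11, matching y values: 7, 12 (2 points).
  x = 16: rhs = 8, matching y values: none (0 points).
  x = 17: rhs = 6, matching y values: 5, 14 (2 points).
  x = 18: rhs = 11, matching y values: 7, 12 (2 points).
Total affine count: 20.
Full point count |E(F_19)| = 20 + 1 = 21.
Hasse bound: |21 − (19+1)| = |1| = 1 ≤ 2√19 ≈ 8.7178 ✓.


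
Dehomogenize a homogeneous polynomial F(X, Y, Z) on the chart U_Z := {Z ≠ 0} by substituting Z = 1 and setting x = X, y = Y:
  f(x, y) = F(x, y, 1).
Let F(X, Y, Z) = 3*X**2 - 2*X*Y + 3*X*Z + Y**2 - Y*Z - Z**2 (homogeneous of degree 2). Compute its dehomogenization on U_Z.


f(x, y) = 3*x**2 - 2*x*y + 3*x + y**2 - y - 1

On U_Z we set Z = 1. Each monomial c·X^i·Y^j·Z^k in F becomes c·x^i·y^j·1^k = c·x^i·y^j.
Substituting Z = 1: F(X, Y, 1) = 3*x**2 - 2*x*y + 3*x + y**2 - y - 1.
Note: deg(f) ≤ deg(F) = 2; strict inequality happens when F is divisible by Z (lost terms).


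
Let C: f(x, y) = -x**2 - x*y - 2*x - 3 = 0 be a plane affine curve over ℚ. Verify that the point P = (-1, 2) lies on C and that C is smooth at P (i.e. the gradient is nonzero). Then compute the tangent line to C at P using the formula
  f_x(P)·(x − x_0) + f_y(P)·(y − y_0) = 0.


Tangent line at P: -2*x + y - 4 = 0.

Step 1: f(-1, 2) = 0, so P lies on C.
Step 2: partial derivatives
  f_x(x, y) = -2*x - y - 2, f_y(x, y) = -x.
  f_x(P) = -2, f_y(P) = 1 (gradient nonzero, so P is smooth).
Step 3: tangent line at P: -2·(x − -1) + 1·(y − 2) = 0.
Expanding: -2*x + y - 4 = 0.


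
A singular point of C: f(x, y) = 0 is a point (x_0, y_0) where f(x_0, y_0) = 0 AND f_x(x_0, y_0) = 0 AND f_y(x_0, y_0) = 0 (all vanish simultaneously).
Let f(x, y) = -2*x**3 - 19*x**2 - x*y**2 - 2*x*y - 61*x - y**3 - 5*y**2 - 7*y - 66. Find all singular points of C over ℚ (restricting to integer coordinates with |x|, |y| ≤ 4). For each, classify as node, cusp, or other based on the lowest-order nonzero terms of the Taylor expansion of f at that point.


Singular points: {(-3, -1)}; classification: node.

Compute partial derivatives:
  f_x = -6*x**2 - 38*x - y**2 - 2*y - 61.
  f_y = -2*x*y - 2*x - 3*y**2 - 10*y - 7.
Scan x_0 ∈ {−4, ..., 4}. For each x_0, f_y(x_0, y) is a polynomial in y; find its integer roots y ∈ {−4, ..., 4}, then test f_x and f at those candidates.
  x = -4: f_y(-4, y) = -3*y**2 - 2*y + 1; vanishes at y ∈ {-1}. (-4, -1): f_x = -4 ≠ 0.
  x = -3: f_y(-3, y) = -3*y**2 - 4*y - 1; vanishes at y ∈ {-1}. (-3, -1): f_x = 0, f = 0 — SINGULAR.
  x = -2: f_y(-2, y) = -3*y**2 - 6*y - 3; vanishes at y ∈ {-1}. (-2, -1): f_x = -8 ≠ 0.
  x = -1: f_y(-1, y) = -3*y**2 - 8*y - 5; vanishes at y ∈ {-1}. (-1, -1): f_x = -28 ≠ 0.
  x = 0: f_y(0, y) = -3*y**2 - 10*y - 7; vanishes at y ∈ {-1}. (0, -1): f_x = -60 ≠ 0.
  x = 1: f_y(1, y) = -3*y**2 - 12*y - 9; vanishes at y ∈ {-3, -1}. (1, -3): f_x = -108 ≠ 0; (1, -1): f_x = -104 ≠ 0.
  x = 2: f_y(2, y) = -3*y**2 - 14*y - 11; vanishes at y ∈ {-1}. (2, -1): f_x = -160 ≠ 0.
  x = 3: f_y(3, y) = -3*y**2 - 16*y - 13; vanishes at y ∈ {-1}. (3, -1): f_x = -228 ≠ 0.
  x = 4: f_y(4, y) = -3*y**2 - 18*y - 15; vanishes at y ∈ {-1}. (4, -1): f_x = -308 ≠ 0.
Only singular point on the grid: (-3, -1).
Classify: substitute x = -3 + u, y = -1 + v and expand: f = -2*u**3 - u**2 - u*v**2 - v**3 + v**2.
No constant or linear terms (consistent with a singular point). Quadratic part: -u**2 + v**2. Cubic part: -2*u**3 - u*v**2 - v**3.
The quadratic part v**2 - u**2 = (v − u)(v + u) splits into two distinct linear factors, so there are two distinct tangent lines y − -1 = ±(x − -3) — this is a node (ordinary double point).
Classification: node.


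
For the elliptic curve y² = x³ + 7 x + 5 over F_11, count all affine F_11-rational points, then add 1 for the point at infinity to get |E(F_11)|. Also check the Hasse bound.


Affine points = {(0, 4), (0, 7), (2, 4), (2, 7), (3, 3), (3, 8), (4, 3), (4, 8), (5, 0), (7, 1), (7, 10), (8, 1), (8, 10), (9, 4), (9, 7)}; affine count = 15; |E(F_11)| = 16.

Discriminant check: Δ ∝ 4a³ + 27b² = 4·7³ + 27·5² = 4·343 + 27·25 ≡ 1 (mod 11). Nonzero ⇒ E is nonsingular.
For each x ∈ F_11, compute rhs = x³ + 7·x + 5 mod 11, then count y ∈ F_11 with y² ≡ rhs.
  x = 0: rhs = 5, matching y values: 4, 7 (2 points).
  x = 1: rhs = 2, matching y values: none (0 points).
  x = 2: rhs = 5, matching y values: 4, 7 (2 points).
  x = 3: rhs = 9, matching y values: 3, 8 (2 points).
  x = 4: rhs = 9, matching y values: 3, 8 (2 points).
  x = 5: rhs = 0, matching y values: 0 (1 points).
  x = 6: rhs = 10, matching y values: none (0 points).
  x = 7: rhs = 1, matching y values: 1, 10 (2 points).
  x = 8: rhs = 1, matching y values: 1, 10 (2 points).
  x = 9: rhs = 5, matching y values: 4, 7 (2 points).
  x = 10: rhs = 8, matching y values: none (0 points).
Total affine count: 15.
Full point count |E(F_11)| = 15 + 1 = 16.
Hasse bound: |16 − (11+1)| = |4| = 4 ≤ 2√11 ≈ 6.6332 ✓.


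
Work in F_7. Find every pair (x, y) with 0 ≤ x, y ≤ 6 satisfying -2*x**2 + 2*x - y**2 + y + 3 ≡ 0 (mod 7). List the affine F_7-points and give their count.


Affine F_7-points: {(2, 3), (2, 5), (3, 4), (4, 0), (4, 1), (5, 4), (6, 3), (6, 5)}; count = 8.

For each of the 49 pairs (x, y) ∈ F_7², evaluate f(x, y) mod 7. Record the zeros.
  x = 0: [0↦3, 1↦3, 2↦1, 3↦4, 4↦5, 5↦4, 6↦1]  zeros at y ∈ ∅
  x = 1: [0↦3, 1↦3, 2↦1, 3↦4, 4↦5, 5↦4, 6↦1]  zeros at y ∈ ∅
  x = 2: [0↦6, 1↦6, 2↦4, 3↦0, 4↦1, 5↦0, 6↦4]  zeros at y ∈ {3, 5}
  x = 3: [0↦5, 1↦5, 2↦3, 3↦6, 4↦0, 5↦6, 6↦3]  zeros at y ∈ {4}
  x = 4: [0↦0, 1↦0, 2↦5, 3↦1, 4↦2, 5↦1, 6↦5]  zeros at y ∈ {0, 1}
  x = 5: [0↦5, 1↦5, 2↦3, 3↦6, 4↦0, 5↦6, 6↦3]  zeros at y ∈ {4}
  x = 6: [0↦6, 1↦6, 2↦4, 3↦0, 4↦1, 5↦0, 6↦4]  zeros at y ∈ {3, 5}
Collecting zeros: affine points = {(2, 3), (2, 5), (3, 4), (4, 0), (4, 1), (5, 4), (6, 3), (6, 5)}.
Total count |C(F_7)_aff| = 8.


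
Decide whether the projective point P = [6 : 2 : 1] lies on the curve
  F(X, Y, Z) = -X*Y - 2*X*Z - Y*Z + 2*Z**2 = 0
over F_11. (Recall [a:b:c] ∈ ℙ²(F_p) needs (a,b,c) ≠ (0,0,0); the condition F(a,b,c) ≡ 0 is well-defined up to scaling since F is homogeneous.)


F(6,2,1) ≡ 9 (mod 11); P is NOT on the curve.

Evaluate F(6, 2, 1) term-by-term (mod 11).
  -X*Y ↦ -1·6·2·1 = -12
  -2*X*Z ↦ -2·6·1·1 = -12
  -Y*Z ↦ -1·1·2·1 = -2
  2*Z**2 ↦ 2·1·1·1 = 2
Sum: F(6, 2, 1) = (-12) + (-12) + (-2) + (2) = -24.
Reducing mod 11: -24 ≡ 9 (mod 11).
Since F(a, b, c) ≡ 9 ≠ 0 (mod 11), P does NOT lie on the curve.


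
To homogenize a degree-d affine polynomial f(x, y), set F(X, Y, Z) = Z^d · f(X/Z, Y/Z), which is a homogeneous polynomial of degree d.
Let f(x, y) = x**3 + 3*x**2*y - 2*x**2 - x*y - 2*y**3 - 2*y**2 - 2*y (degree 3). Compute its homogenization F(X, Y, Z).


F(X, Y, Z) = X**3 + 3*X**2*Y - 2*X**2*Z - X*Y*Z - 2*Y**3 - 2*Y**2*Z - 2*Y*Z**2

deg(f) = 3.
Substitute x = X/Z, y = Y/Z into f, then multiply by Z^3.
  monomial 1·x^3·y^0 ↦ 1·X^3·Y^0·Z^0.
  monomial 3·x^2·y^1 ↦ 3·X^2·Y^1·Z^0.
  monomial -2·x^2·y^0 ↦ -2·X^2·Y^0·Z^1.
  monomial -1·x^1·y^1 ↦ -1·X^1·Y^1·Z^1.
  monomial -2·x^0·y^3 ↦ -2·X^0·Y^3·Z^0.
  monomial -2·x^0·y^2 ↦ -2·X^0·Y^2·Z^1.
  monomial -2·x^0·y^1 ↦ -2·X^0·Y^1·Z^2.
Collecting: F(X, Y, Z) = X**3 + 3*X**2*Y - 2*X**2*Z - X*Y*Z - 2*Y**3 - 2*Y**2*Z - 2*Y*Z**2.


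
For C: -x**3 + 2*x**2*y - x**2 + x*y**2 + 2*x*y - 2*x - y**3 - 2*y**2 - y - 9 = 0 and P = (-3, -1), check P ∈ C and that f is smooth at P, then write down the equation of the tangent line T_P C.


Tangent line at P: -12*x + 18*y - 18 = 0.

Step 1: f(-3, -1) = 0, so P lies on C.
Step 2: partial derivatives
  f_x(x, y) = -3*x**2 + 4*x*y - 2*x + y**2 + 2*y - 2, f_y(x, y) = 2*x**2 + 2*x*y + 2*x - 3*y**2 - 4*y - 1.
  f_x(P) = -12, f_y(P) = 18 (gradient nonzero, so P is smooth).
Step 3: tangent line at P: -12·(x − -3) + 18·(y − -1) = 0.
Expanding: -12*x + 18*y - 18 = 0.


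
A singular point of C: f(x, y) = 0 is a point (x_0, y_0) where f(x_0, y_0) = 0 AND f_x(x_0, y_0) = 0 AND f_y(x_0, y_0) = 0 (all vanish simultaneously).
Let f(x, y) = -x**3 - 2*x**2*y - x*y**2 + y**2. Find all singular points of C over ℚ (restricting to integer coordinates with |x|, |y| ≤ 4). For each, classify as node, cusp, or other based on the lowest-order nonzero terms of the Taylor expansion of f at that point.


Singular points: {(0, 0)}; classification: cusp.

Compute partial derivatives:
  f_x = -3*x**2 - 4*x*y - y**2.
  f_y = -2*x**2 - 2*x*y + 2*y.
Scan x_0 ∈ {−4, ..., 4}. For each x_0, f_y(x_0, y) is a polynomial in y; find its integer roots y ∈ {−4, ..., 4}, then test f_x and f at those candidates.
  x = -4: f_y(-4, y) = 10*y - 32; no integer root y with |y| ≤ 4.
  x = -3: f_y(-3, y) = 8*y - 18; no integer root y with |y| ≤ 4.
  x = -2: f_y(-2, y) = 6*y - 8; no integer root y with |y| ≤ 4.
  x = -1: f_y(-1, y) = 4*y - 2; no integer root y with |y| ≤ 4.
  x = 0: f_y(0, y) = 2*y; vanishes at y ∈ {0}. (0, 0): f_x = 0, f = 0 — SINGULAR.
  x = 1: f_y(1, y) = -2; no integer root y with |y| ≤ 4.
  x = 2: f_y(2, y) = -2*y - 8; vanishes at y ∈ {-4}. (2, -4): f_x = 4 ≠ 0.
  x = 3: f_y(3, y) = -4*y - 18; no integer root y with |y| ≤ 4.
  x = 4: f_y(4, y) = -6*y - 32; no integer root y with |y| ≤ 4.
Only singular point on the grid: (0, 0).
Classify: substitute x = 0 + u, y = 0 + v and expand: f = -u**3 - 2*u**2*v - u*v**2 + v**2.
No constant or linear terms (consistent with a singular point). Quadratic part: v**2. Cubic part: -u**3 - 2*u**2*v - u*v**2.
The quadratic part v**2 is a perfect square, so there is a single (double) tangent line v = 0, i.e. y = 0. Restricting the cubic part to that line (v = 0) leaves -u**3 ≠ 0, so f is not divisible by v and the branch is v² ≈ u**3 to lowest order — this is a cusp.
Classification: cusp.


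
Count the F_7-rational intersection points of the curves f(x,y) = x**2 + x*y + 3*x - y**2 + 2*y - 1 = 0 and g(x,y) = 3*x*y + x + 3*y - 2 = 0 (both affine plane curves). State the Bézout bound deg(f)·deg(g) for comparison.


Common zeros: {(3, 4)}; count = 1; Bézout bound = 4.

deg(f) = 2, deg(g) = 2, so Bézout bound = 4.
Scan x ∈ F_7. For each x, list the y ∈ F_7 with f(x, y) ≡ 0 and those with g(x, y) ≡ 0 (mod 7); the common zeros in that column are the intersection.
  x = 0: f ≡ 0 at y ∈ {1}; g ≡ 0 at y ∈ {3}; common: ∅.
  x = 1: f ≡ 0 at y ∈ {5}; g ≡ 0 at y ∈ {6}; common: ∅.
  x = 2: f ≡ 0 at y ∈ ∅; g ≡ 0 at y ∈ {0}; common: ∅.
  x = 3: f ≡ 0 at y ∈ {1, 4}; g ≡ 0 at y ∈ {4}; common: {4}.
  x = 4: f ≡ 0 at y ∈ {2, 4}; g ≡ 0 at y ∈ {5}; common: ∅.
  x = 5: f ≡ 0 at y ∈ {2, 5}; g ≡ 0 at y ∈ {1}; common: ∅.
  x = 6: f ≡ 0 at y ∈ ∅; g ≡ 0 at y ∈ ∅; common: ∅.
Collecting: common zeros = {(3, 4)}, so the count is 1.
Comparison with the Bézout bound: 1 ≤ 4 = deg(f)·deg(g), as expected for curves with no common component (the affine F_7-count falls short of the bound because intersections may lie at infinity, over extension fields, or carry multiplicity).


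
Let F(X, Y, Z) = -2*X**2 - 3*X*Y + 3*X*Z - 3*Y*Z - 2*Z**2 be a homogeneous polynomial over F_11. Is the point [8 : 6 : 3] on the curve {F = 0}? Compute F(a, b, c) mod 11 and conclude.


F(8,6,3) ≡ 3 (mod 11); P is NOT on the curve.

Evaluate F(8, 6, 3) term-by-term (mod 11).
  -2*X**2 ↦ -2·64·1·1 = -128
  -3*X*Y ↦ -3·8·6·1 = -144
  3*X*Z ↦ 3·8·1·3 = 72
  -3*Y*Z ↦ -3·1·6·3 = -54
  -2*Z**2 ↦ -2·1·1·9 = -18
Sum: F(8, 6, 3) = (-128) + (-144) + (72) + (-54) + (-18) = -272.
Reducing mod 11: -272 ≡ 3 (mod 11).
Since F(a, b, c) ≡ 3 ≠ 0 (mod 11), P does NOT lie on the curve.


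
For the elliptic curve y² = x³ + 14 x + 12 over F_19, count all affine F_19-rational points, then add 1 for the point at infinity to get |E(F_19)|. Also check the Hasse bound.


Affine points = {(3, 9), (3, 10), (5, 6), (5, 13), (7, 4), (7, 15), (8, 3), (8, 16), (13, 4), (13, 15), (14, 8), (14, 11), (15, 5), (15, 14), (16, 0), (18, 4), (18, 15)}; affine count = 17; |E(F_19)| = 18.

Discriminant check: Δ ∝ 4a³ + 27b² = 4·14³ + 27·12² = 4·2744 + 27·144 ≡ 6 (mod 19). Nonzero ⇒ E is nonsingular.
For each x ∈ F_19, compute rhs = x³ + 14·x + 12 mod 19, then count y ∈ F_19 with y² ≡ rhs.
  x = 0: rhs = 12, matching y values: none (0 points).
  x = 1: rhs = 8, matching y values: none (0 points).
  x = 2: rhs = 10, matching y values: none (0 points).
  x = 3: rhs = 5, matching y values: 9, 10 (2 points).
  x = 4: rhs = 18, matching y values: none (0 points).
  x = 5: rhs = 17, matching y values: 6, 13 (2 points).
  x = 6: rhs = 8, matching y values: none (0 points).
  x = 7: rhs = 16, matching y values: 4, 15 (2 points).
  x = 8: rhs = 9, matching y values: 3, 16 (2 points).
  x = 9: rhs = 12, matching y values: none (0 points).
  x = 10: rhs = 12, matching y values: none (0 points).
  x = 11: rhs = 15, matching y values: none (0 points).
  x = 12: rhs = 8, matching y values: none (0 points).
  x = 13: rhs = 16, matching y values: 4, 15 (2 points).
  x = 14: rhs = 7, matching y values: 8, 11 (2 points).
  x = 15: rhs = 6, matching y values: 5, 14 (2 points).
  x = 16: rhs = 0, matching y values: 0 (1 points).
  x = 17: rhs = 14, matching y values: none (0 points).
  x = 18: rhs = 16, matching y values: 4, 15 (2 points).
Total affine count: 17.
Full point count |E(F_19)| = 17 + 1 = 18.
Hasse bound: |18 − (19+1)| = |-2| = 2 ≤ 2√19 ≈ 8.7178 ✓.


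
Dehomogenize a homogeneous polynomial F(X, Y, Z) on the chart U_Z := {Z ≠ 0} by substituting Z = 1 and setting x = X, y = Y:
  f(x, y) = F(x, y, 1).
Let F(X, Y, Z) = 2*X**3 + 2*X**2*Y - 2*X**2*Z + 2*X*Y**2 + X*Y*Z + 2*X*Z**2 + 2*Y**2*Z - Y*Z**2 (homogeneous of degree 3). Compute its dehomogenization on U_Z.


f(x, y) = 2*x**3 + 2*x**2*y - 2*x**2 + 2*x*y**2 + x*y + 2*x + 2*y**2 - y

On U_Z we set Z = 1. Each monomial c·X^i·Y^j·Z^k in F becomes c·x^i·y^j·1^k = c·x^i·y^j.
Substituting Z = 1: F(X, Y, 1) = 2*x**3 + 2*x**2*y - 2*x**2 + 2*x*y**2 + x*y + 2*x + 2*y**2 - y.
Note: deg(f) ≤ deg(F) = 3; strict inequality happens when F is divisible by Z (lost terms).


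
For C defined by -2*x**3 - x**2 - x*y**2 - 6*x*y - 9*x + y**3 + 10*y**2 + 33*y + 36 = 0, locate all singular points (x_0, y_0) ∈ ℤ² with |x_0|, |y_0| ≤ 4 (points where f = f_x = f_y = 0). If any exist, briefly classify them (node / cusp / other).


Singular points: {(0, -3)}; classification: node.

Compute partial derivatives:
  f_x = -6*x**2 - 2*x - y**2 - 6*y - 9.
  f_y = -2*x*y - 6*x + 3*y**2 + 20*y + 33.
Scan x_0 ∈ {−4, ..., 4}. For each x_0, f_y(x_0, y) is a polynomial in y; find its integer roots y ∈ {−4, ..., 4}, then test f_x and f at those candidates.
  x = -4: f_y(-4, y) = 3*y**2 + 28*y + 57; vanishes at y ∈ {-3}. (-4, -3): f_x = -88 ≠ 0.
  x = -3: f_y(-3, y) = 3*y**2 + 26*y + 51; vanishes at y ∈ {-3}. (-3, -3): f_x = -48 ≠ 0.
  x = -2: f_y(-2, y) = 3*y**2 + 24*y + 45; vanishes at y ∈ {-3}. (-2, -3): f_x = -20 ≠ 0.
  x = -1: f_y(-1, y) = 3*y**2 + 22*y + 39; vanishes at y ∈ {-3}. (-1, -3): f_x = -4 ≠ 0.
  x = 0: f_y(0, y) = 3*y**2 + 20*y + 33; vanishes at y ∈ {-3}. (0, -3): f_x = 0, f = 0 — SINGULAR.
  x = 1: f_y(1, y) = 3*y**2 + 18*y + 27; vanishes at y ∈ {-3}. (1, -3): f_x = -8 ≠ 0.
  x = 2: f_y(2, y) = 3*y**2 + 16*y + 21; vanishes at y ∈ {-3}. (2, -3): f_x = -28 ≠ 0.
  x = 3: f_y(3, y) = 3*y**2 + 14*y + 15; vanishes at y ∈ {-3}. (3, -3): f_x = -60 ≠ 0.
  x = 4: f_y(4, y) = 3*y**2 + 12*y + 9; vanishes at y ∈ {-3, -1}. (4, -3): f_x = -104 ≠ 0; (4, -1): f_x = -108 ≠ 0.
Only singular point on the grid: (0, -3).
Classify: substitute x = 0 + u, y = -3 + v and expand: f = -2*u**3 - u**2 - u*v**2 + v**3 + v**2.
No constant or linear terms (consistent with a singular point). Quadratic part: -u**2 + v**2. Cubic part: -2*u**3 - u*v**2 + v**3.
The quadratic part v**2 - u**2 = (v − u)(v + u) splits into two distinct linear factors, so there are two distinct tangent lines y − -3 = ±(x − 0) — this is a node (ordinary double point).
Classification: node.


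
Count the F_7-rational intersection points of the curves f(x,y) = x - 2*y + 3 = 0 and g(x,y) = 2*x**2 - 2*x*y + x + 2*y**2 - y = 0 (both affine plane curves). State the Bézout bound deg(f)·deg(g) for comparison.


Common zeros: ∅; count = 0; Bézout bound = 2.

deg(f) = 1, deg(g) = 2, so Bézout bound = 2.
Scan x ∈ F_7. For each x, list the y ∈ F_7 with f(x, y) ≡ 0 and those with g(x, y) ≡ 0 (mod 7); the common zeros in that column are the intersection.
  x = 0: f ≡ 0 at y ∈ {5}; g ≡ 0 at y ∈ {0, 4}; common: ∅.
  x = 1: f ≡ 0 at y ∈ {2}; g ≡ 0 at y ∈ ∅; common: ∅.
  x = 2: f ≡ 0 at y ∈ {6}; g ≡ 0 at y ∈ {1, 5}; common: ∅.
  x = 3: f ≡ 0 at y ∈ {3}; g ≡ 0 at y ∈ {0}; common: ∅.
  x = 4: f ≡ 0 at y ∈ {0}; g ≡ 0 at y ∈ ∅; common: ∅.
  x = 5: f ≡ 0 at y ∈ {4}; g ≡ 0 at y ∈ ∅; common: ∅.
  x = 6: f ≡ 0 at y ∈ {1}; g ≡ 0 at y ∈ {5}; common: ∅.
Collecting: common zeros = ∅, so the count is 0.
Comparison with the Bézout bound: 0 ≤ 2 = deg(f)·deg(g), as expected for curves with no common component (the affine F_7-count falls short of the bound because intersections may lie at infinity, over extension fields, or carry multiplicity).


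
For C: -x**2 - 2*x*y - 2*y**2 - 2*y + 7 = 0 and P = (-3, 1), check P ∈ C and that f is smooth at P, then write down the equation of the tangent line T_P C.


Tangent line at P: 4*x + 12 = 0.

Step 1: f(-3, 1) = 0, so P lies on C.
Step 2: partial derivatives
  f_x(x, y) = -2*x - 2*y, f_y(x, y) = -2*x - 4*y - 2.
  f_x(P) = 4, f_y(P) = 0 (gradient nonzero, so P is smooth).
Step 3: tangent line at P: 4·(x − -3) + 0·(y − 1) = 0.
Expanding: 4*x + 12 = 0.


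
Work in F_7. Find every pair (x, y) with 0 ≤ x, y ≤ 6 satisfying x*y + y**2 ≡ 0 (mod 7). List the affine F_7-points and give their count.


Affine F_7-points: {(0, 0), (1, 0), (1, 6), (2, 0), (2, 5), (3, 0), (3, 4), (4, 0), (4, 3), (5, 0), (5, 2), (6, 0), (6, 1)}; count = 13.

For each of the 49 pairs (x, y) ∈ F_7², evaluate f(x, y) mod 7. Record the zeros.
  x = 0: [0↦0, 1↦1, 2↦4, 3↦2, 4↦2, 5↦4, 6↦1]  zeros at y ∈ {0}
  x = 1: [0↦0, 1↦2, 2↦6, 3↦5, 4↦6, 5↦2, 6↦0]  zeros at y ∈ {0, 6}
  x = 2: [0↦0, 1↦3, 2↦1, 3↦1, 4↦3, 5↦0, 6↦6]  zeros at y ∈ {0, 5}
  x = 3: [0↦0, 1↦4, 2↦3, 3↦4, 4↦0, 5↦5, 6↦5]  zeros at y ∈ {0, 4}
  x = 4: [0↦0, 1↦5, 2↦5, 3↦0, 4↦4, 5↦3, 6↦4]  zeros at y ∈ {0, 3}
  x = 5: [0↦0, 1↦6, 2↦0, 3↦3, 4↦1, 5↦1, 6↦3]  zeros at y ∈ {0, 2}
  x = 6: [0↦0, 1↦0, 2↦2, 3↦6, 4↦5, 5↦6, 6↦2]  zeros at y ∈ {0, 1}
Collecting zeros: affine points = {(0, 0), (1, 0), (1, 6), (2, 0), (2, 5), (3, 0), (3, 4), (4, 0), (4, 3), (5, 0), (5, 2), (6, 0), (6, 1)}.
Total count |C(F_7)_aff| = 13.


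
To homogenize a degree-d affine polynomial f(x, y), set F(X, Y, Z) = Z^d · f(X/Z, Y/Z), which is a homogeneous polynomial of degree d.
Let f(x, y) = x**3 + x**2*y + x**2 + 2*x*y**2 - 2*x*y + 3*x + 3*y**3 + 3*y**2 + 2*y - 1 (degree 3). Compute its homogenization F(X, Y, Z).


F(X, Y, Z) = X**3 + X**2*Y + X**2*Z + 2*X*Y**2 - 2*X*Y*Z + 3*X*Z**2 + 3*Y**3 + 3*Y**2*Z + 2*Y*Z**2 - Z**3

deg(f) = 3.
Substitute x = X/Z, y = Y/Z into f, then multiply by Z^3.
  monomial 1·x^3·y^0 ↦ 1·X^3·Y^0·Z^0.
  monomial 1·x^2·y^1 ↦ 1·X^2·Y^1·Z^0.
  monomial 1·x^2·y^0 ↦ 1·X^2·Y^0·Z^1.
  monomial 2·x^1·y^2 ↦ 2·X^1·Y^2·Z^0.
  monomial -2·x^1·y^1 ↦ -2·X^1·Y^1·Z^1.
  monomial 3·x^1·y^0 ↦ 3·X^1·Y^0·Z^2.
  monomial 3·x^0·y^3 ↦ 3·X^0·Y^3·Z^0.
  monomial 3·x^0·y^2 ↦ 3·X^0·Y^2·Z^1.
  monomial 2·x^0·y^1 ↦ 2·X^0·Y^1·Z^2.
  monomial -1·x^0·y^0 ↦ -1·X^0·Y^0·Z^3.
Collecting: F(X, Y, Z) = X**3 + X**2*Y + X**2*Z + 2*X*Y**2 - 2*X*Y*Z + 3*X*Z**2 + 3*Y**3 + 3*Y**2*Z + 2*Y*Z**2 - Z**3.


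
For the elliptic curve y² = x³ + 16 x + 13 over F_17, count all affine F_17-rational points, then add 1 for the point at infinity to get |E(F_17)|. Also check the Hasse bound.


Affine points = {(0, 8), (0, 9), (1, 8), (1, 9), (2, 6), (2, 11), (6, 6), (6, 11), (7, 3), (7, 14), (9, 6), (9, 11), (10, 0), (13, 2), (13, 15), (16, 8), (16, 9)}; affine count = 17; |E(F_17)| = 18.

Discriminant check: Δ ∝ 4a³ + 27b² = 4·16³ + 27·13² = 4·4096 + 27·169 ≡ 3 (mod 17). Nonzero ⇒ E is nonsingular.
For each x ∈ F_17, compute rhs = x³ + 16·x + 13 mod 17, then count y ∈ F_17 with y² ≡ rhs.
  x = 0: rhs = 13, matching y values: 8, 9 (2 points).
  x = 1: rhs = 13, matching y values: 8, 9 (2 points).
  x = 2: rhs = 2, matching y values: 6, 11 (2 points).
  x = 3: rhs = 3, matching y values: none (0 points).
  x = 4: rhs = 5, matching y values: none (0 points).
  x = 5: rhs = 14, matching y values: none (0 points).
  x = 6: rhs = 2, matching y values: 6, 11 (2 points).
  x = 7: rhs = 9, matching y values: 3, 14 (2 points).
  x = 8: rhs = 7, matching y values: none (0 points).
  x = 9: rhs = 2, matching y values: 6, 11 (2 points).
  x = 10: rhs = 0, matching y values: 0 (1 points).
  x = 11: rhs = 7, matching y values: none (0 points).
  x = 12: rhs = 12, matching y values: none (0 points).
  x = 13: rhs = 4, matching y values: 2, 15 (2 points).
  x = 14: rhs = 6, matching y values: none (0 points).
  x = 15: rhs = 7, matching y values: none (0 points).
  x = 16: rhs = 13, matching y values: 8, 9 (2 points).
Total affine count: 17.
Full point count |E(F_17)| = 17 + 1 = 18.
Hasse bound: |18 − (17+1)| = |0| = 0 ≤ 2√17 ≈ 8.2462 ✓.


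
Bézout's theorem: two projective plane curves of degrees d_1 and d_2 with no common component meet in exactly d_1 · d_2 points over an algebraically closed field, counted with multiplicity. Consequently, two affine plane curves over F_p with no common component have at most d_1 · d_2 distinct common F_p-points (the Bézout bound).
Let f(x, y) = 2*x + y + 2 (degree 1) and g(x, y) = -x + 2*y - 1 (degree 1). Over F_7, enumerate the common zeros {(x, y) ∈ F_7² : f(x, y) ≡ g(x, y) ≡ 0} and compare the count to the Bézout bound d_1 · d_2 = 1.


Common zeros: {(6, 0)}; count = 1; Bézout bound = 1.

deg(f) = 1, deg(g) = 1, so Bézout bound = 1.
Scan x ∈ F_7. For each x, list the y ∈ F_7 with f(x, y) ≡ 0 and those with g(x, y) ≡ 0 (mod 7); the common zeros in that column are the intersection.
  x = 0: f ≡ 0 at y ∈ {5}; g ≡ 0 at y ∈ {4}; common: ∅.
  x = 1: f ≡ 0 at y ∈ {3}; g ≡ 0 at y ∈ {1}; common: ∅.
  x = 2: f ≡ 0 at y ∈ {1}; g ≡ 0 at y ∈ {5}; common: ∅.
  x = 3: f ≡ 0 at y ∈ {6}; g ≡ 0 at y ∈ {2}; common: ∅.
  x = 4: f ≡ 0 at y ∈ {4}; g ≡ 0 at y ∈ {6}; common: ∅.
  x = 5: f ≡ 0 at y ∈ {2}; g ≡ 0 at y ∈ {3}; common: ∅.
  x = 6: f ≡ 0 at y ∈ {0}; g ≡ 0 at y ∈ {0}; common: {0}.
Collecting: common zeros = {(6, 0)}, so the count is 1.
Comparison with the Bézout bound: 1 ≤ 1 = deg(f)·deg(g), as expected for curves with no common component (the bound is attained).


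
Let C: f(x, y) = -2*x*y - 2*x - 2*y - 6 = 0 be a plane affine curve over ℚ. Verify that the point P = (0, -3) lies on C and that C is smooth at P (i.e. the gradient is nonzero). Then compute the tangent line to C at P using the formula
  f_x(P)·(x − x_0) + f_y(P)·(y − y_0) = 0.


Tangent line at P: 4*x - 2*y - 6 = 0.

Step 1: f(0, -3) = 0, so P lies on C.
Step 2: partial derivatives
  f_x(x, y) = -2*y - 2, f_y(x, y) = -2*x - 2.
  f_x(P) = 4, f_y(P) = -2 (gradient nonzero, so P is smooth).
Step 3: tangent line at P: 4·(x − 0) + -2·(y − -3) = 0.
Expanding: 4*x - 2*y - 6 = 0.


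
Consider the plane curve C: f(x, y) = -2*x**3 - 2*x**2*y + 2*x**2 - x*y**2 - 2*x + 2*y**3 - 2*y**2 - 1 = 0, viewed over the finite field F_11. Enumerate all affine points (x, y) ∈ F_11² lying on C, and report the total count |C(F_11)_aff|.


Affine F_11-points: {(2, 10), (3, 3), (3, 8), (4, 5), (6, 1), (6, 7), (7, 3), (8, 0), (9, 10), (10, 3), (10, 5), (10, 9)}; count = 12.

For each of the 121 pairs (x, y) ∈ F_11², evaluate f(x, y) mod 11. Record the zeros.
  x = 0: [0↦10, 1↦10, 2↦7, 3↦2, 4↦7, 5↦1, 6↦7, 7↦4, 8↦4, 9↦8, 10↦6]  zeros at y ∈ ∅
  x = 1: [0↦8, 1↦5, 2↦8, 3↦7, 4↦3, 5↦8, 6↦1, 7↦5, 8↦10, 9↦6, 10↦5]  zeros at y ∈ ∅
  x = 2: [0↦9, 1↦10, 2↦4, 3↦3, 4↦8, 5↦9, 6↦7, 7↦3, 8↦9, 9↦4, 10↦0]  zeros at y ∈ {10}
  x = 3: [0↦1, 1↦2, 2↦5, 3↦0, 4↦10, 5↦3, 6↦2, 7↦8, 8↦0, 9↦1, 10↦1]  zeros at y ∈ {3, 8}
  x = 4: [0↦5, 1↦2, 2↦10, 3↦8, 4↦8, 5↦0, 6↦7, 7↦8, 8↦4, 9↦7, 10↦7]  zeros at y ∈ {5}
  x = 5: [0↦9, 1↦9, 2↦7, 3↦4, 4↦1, 5↦10, 6↦10, 7↦2, 8↦9, 9↦10, 10↦6]  zeros at y ∈ ∅
  x = 6: [0↦1, 1↦0, 2↦6, 3↦9, 4↦10, 5↦10, 6↦10, 7↦0, 8↦3, 9↦9, 10↦8]  zeros at y ∈ {1, 7}
  x = 7: [0↦2, 1↦7, 2↦6, 3↦0, 4↦1, 5↦10, 6↦6, 7↦1, 8↦7, 9↦3, 10↦1]  zeros at y ∈ {3}
  x = 8: [0↦0, 1↦7, 2↦6, 3↦9, 4↦6, 5↦9, 6↦8, 7↦4, 8↦9, 9↦2, 10↦6]  zeros at y ∈ {0}
  x = 9: [0↦5, 1↦10, 2↦5, 3↦2, 4↦2, 5↦6, 6↦4, 7↦8, 8↦8, 9↦5, 10↦0]  zeros at y ∈ {10}
  x = 10: [0↦5, 1↦4, 2↦2, 3↦0, 4↦10, 5↦0, 6↦4, 7↦1, 8↦3, 9↦0, 10↦4]  zeros at y ∈ {3, 5, 9}
Collecting zeros: affine points = {(2, 10), (3, 3), (3, 8), (4, 5), (6, 1), (6, 7), (7, 3), (8, 0), (9, 10), (10, 3), (10, 5), (10, 9)}.
Total count |C(F_11)_aff| = 12.


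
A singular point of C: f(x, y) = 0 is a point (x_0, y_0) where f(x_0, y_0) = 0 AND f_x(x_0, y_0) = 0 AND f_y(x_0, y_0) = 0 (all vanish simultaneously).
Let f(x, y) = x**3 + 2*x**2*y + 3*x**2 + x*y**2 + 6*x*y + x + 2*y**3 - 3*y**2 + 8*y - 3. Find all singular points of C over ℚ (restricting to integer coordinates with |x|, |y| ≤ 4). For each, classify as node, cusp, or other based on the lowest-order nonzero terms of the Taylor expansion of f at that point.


Singular points: {(-2, 1)}; classification: node.

Compute partial derivatives:
  f_x = 3*x**2 + 4*x*y + 6*x + y**2 + 6*y + 1.
  f_y = 2*x**2 + 2*x*y + 6*x + 6*y**2 - 6*y + 8.
Scan x_0 ∈ {−4, ..., 4}. For each x_0, f_y(x_0, y) is a polynomial in y; find its integer roots y ∈ {−4, ..., 4}, then test f_x and f at those candidates.
  x = -4: f_y(-4, y) = 6*y**2 - 14*y + 16; no integer root y with |y| ≤ 4.
  x = -3: f_y(-3, y) = 6*y**2 - 12*y + 8; no integer root y with |y| ≤ 4.
  x = -2: f_y(-2, y) = 6*y**2 - 10*y + 4; vanishes at y ∈ {1}. (-2, 1): f_x = 0, f = 0 — SINGULAR.
  x = -1: f_y(-1, y) = 6*y**2 - 8*y + 4; no integer root y with |y| ≤ 4.
  x = 0: f_y(0, y) = 6*y**2 - 6*y + 8; no integer root y with |y| ≤ 4.
  x = 1: f_y(1, y) = 6*y**2 - 4*y + 16; no integer root y with |y| ≤ 4.
  x = 2: f_y(2, y) = 6*y**2 - 2*y + 28; no integer root y with |y| ≤ 4.
  x = 3: f_y(3, y) = 6*y**2 + 44; no integer root y with |y| ≤ 4.
  x = 4: f_y(4, y) = 6*y**2 + 2*y + 64; no integer root y with |y| ≤ 4.
Only singular point on the grid: (-2, 1).
Classify: substitute x = -2 + u, y = 1 + v and expand: f = u**3 + 2*u**2*v - u**2 + u*v**2 + 2*v**3 + v**2.
No constant or linear terms (consistent with a singular point). Quadratic part: -u**2 + v**2. Cubic part: u**3 + 2*u**2*v + u*v**2 + 2*v**3.
The quadratic part v**2 - u**2 = (v − u)(v + u) splits into two distinct linear factors, so there are two distinct tangent lines y − 1 = ±(x − -2) — this is a node (ordinary double point).
Classification: node.


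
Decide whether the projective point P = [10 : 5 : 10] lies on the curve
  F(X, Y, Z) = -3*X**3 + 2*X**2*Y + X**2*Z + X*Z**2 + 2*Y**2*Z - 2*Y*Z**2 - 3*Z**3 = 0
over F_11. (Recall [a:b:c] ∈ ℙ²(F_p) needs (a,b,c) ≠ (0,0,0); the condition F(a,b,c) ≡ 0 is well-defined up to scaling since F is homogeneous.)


F(10,5,10) ≡ 9 (mod 11); P is NOT on the curve.

Evaluate F(10, 5, 10) term-by-term (mod 11).
  -3*X**3 ↦ -3·1000·1·1 = -3000
  2*X**2*Y ↦ 2·100·5·1 = 1000
  X**2*Z ↦ 1·100·1·10 = 1000
  X*Z**2 ↦ 1·10·1·100 = 1000
  2*Y**2*Z ↦ 2·1·25·10 = 500
  -2*Y*Z**2 ↦ -2·1·5·100 = -1000
  -3*Z**3 ↦ -3·1·1·1000 = -3000
Sum: F(10, 5, 10) = (-3000) + (1000) + (1000) + (1000) + (500) + (-1000) + (-3000) = -3500.
Reducing mod 11: -3500 ≡ 9 (mod 11).
Since F(a, b, c) ≡ 9 ≠ 0 (mod 11), P does NOT lie on the curve.
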